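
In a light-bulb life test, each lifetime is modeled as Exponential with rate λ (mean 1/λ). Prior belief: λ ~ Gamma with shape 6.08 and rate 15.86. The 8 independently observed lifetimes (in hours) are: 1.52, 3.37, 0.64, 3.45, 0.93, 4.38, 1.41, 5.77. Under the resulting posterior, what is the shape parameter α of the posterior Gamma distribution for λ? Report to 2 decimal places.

14.08

With a Gamma(shape α, rate β) prior on the exponential rate λ, the posterior after n observations with total T = Σxᵢ is Gamma(α+n, β+T).
Sum of observations T = 21.47 hours; n = 8.
Posterior: Gamma(6.08+8, 15.86+21.47) = Gamma(14.08, 37.33).
Posterior α = 14.08.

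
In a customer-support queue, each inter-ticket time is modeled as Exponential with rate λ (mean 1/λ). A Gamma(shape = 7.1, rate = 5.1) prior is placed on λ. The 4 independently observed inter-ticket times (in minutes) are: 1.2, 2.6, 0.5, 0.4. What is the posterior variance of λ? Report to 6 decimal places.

With a Gamma(shape α, rate β) prior on the exponential rate λ, the posterior after n observations with total T = Σxᵢ is Gamma(α+n, β+T).
Sum of observations T = 4.7 minutes; n = 4.
Posterior: Gamma(7.1+4, 5.1+4.7) = Gamma(11.1, 9.8).
Var = α/β² = 0.115577.

0.115577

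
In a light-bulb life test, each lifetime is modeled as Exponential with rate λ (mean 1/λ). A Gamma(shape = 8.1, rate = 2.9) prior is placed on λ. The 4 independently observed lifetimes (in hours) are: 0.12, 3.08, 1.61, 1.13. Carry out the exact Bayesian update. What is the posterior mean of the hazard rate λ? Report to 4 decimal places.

1.3688

With a Gamma(shape α, rate β) prior on the exponential rate λ, the posterior after n observations with total T = Σxᵢ is Gamma(α+n, β+T).
Sum of observations T = 5.94 hours; n = 4.
Posterior: Gamma(8.1+4, 2.9+5.94) = Gamma(12.1, 8.84).
Posterior mean of λ = α/β = 12.1/8.84 = 1.3688.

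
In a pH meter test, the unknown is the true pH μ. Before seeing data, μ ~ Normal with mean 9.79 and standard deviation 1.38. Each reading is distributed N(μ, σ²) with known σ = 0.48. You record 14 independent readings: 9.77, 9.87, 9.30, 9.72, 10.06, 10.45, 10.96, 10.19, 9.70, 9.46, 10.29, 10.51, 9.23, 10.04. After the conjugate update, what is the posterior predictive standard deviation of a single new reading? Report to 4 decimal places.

0.4967

For Normal data with known variance σ², a Normal(μ₀, σ₀²) prior on μ is conjugate. Posterior precision = 1/σ₀² + n/σ²; posterior mean is the precision-weighted average of μ₀ and x̄.
σ₀² = 1.38² = 1.9044, σ² = 0.48² = 0.2304; σ² + n·σ₀² = 0.2304 + 14·1.9044 = 26.892.
Posterior precision = 1/σ₀² + n/σ² = 1/1.9044 + 14/0.2304 = (σ² + n·σ₀²)/(σ₀²σ²) = 26.892/(1.9044·0.2304); posterior variance σₙ² = σ₀²σ²/(σ² + n·σ₀²) = 1.9044·0.2304/26.892 = 0.016316.
Predictive variance for one new observation = σₙ² + σ² = 1.9044·0.2304/26.892 + 0.2304 = σ²·(σ₀² + 26.892)/26.892 = 0.2304·28.7964/26.892 = 0.246716; SD = √(0.2304·28.7964/26.892) = 0.4967.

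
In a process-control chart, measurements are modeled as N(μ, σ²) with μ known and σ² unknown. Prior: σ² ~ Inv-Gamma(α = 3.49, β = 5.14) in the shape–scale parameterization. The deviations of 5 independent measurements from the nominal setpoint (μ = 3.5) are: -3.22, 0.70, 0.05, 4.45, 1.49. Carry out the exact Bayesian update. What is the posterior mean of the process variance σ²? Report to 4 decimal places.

4.3250

With known mean μ and an Inverse-Gamma(α, β) prior on σ², the Normal likelihood is conjugate: posterior is Inv-Gamma(α + n/2, β + Σ(xᵢ−μ)²/2).
Σ(xᵢ−μ)² = (-3.22)² + (0.70)² + (0.05)² + (4.45)² + (1.49)² = 32.8835.
Posterior: Inv-Gamma(3.49 + 5/2, 5.14 + 32.8835/2) = Inv-Gamma(5.99, 21.58175).
E[σ²|data] = β/(α−1) = 21.58175/4.99 = 4.3250.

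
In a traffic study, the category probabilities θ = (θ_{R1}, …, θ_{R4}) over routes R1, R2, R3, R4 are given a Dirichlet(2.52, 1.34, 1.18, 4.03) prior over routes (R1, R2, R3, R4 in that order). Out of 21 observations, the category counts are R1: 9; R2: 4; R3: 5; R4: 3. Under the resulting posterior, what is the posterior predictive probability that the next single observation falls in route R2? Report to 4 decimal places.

0.1776

The Dirichlet prior is conjugate to the Multinomial likelihood: each posterior αⱼ = prior αⱼ + observed count nⱼ.
Posterior concentration: (11.52, 5.34, 6.18, 7.03), total = 30.07.
P(next = R2 | data) = α_{R2}/Σα = 0.1776.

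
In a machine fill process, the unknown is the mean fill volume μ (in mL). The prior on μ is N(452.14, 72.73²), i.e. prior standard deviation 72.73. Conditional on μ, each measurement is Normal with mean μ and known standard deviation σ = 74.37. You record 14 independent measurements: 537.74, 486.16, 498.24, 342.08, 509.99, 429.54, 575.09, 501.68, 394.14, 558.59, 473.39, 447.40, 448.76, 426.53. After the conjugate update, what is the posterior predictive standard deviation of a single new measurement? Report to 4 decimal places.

For Normal data with known variance σ², a Normal(μ₀, σ₀²) prior on μ is conjugate. Posterior precision = 1/σ₀² + n/σ²; posterior mean is the precision-weighted average of μ₀ and x̄.
σ₀² = 72.73² = 5289.6529, σ² = 74.37² = 5530.8969; σ² + n·σ₀² = 5530.8969 + 14·5289.6529 = 79586.0375.
Posterior precision = 1/σ₀² + n/σ² = 1/5289.6529 + 14/5530.8969 = (σ² + n·σ₀²)/(σ₀²σ²) = 79586.0375/(5289.6529·5530.8969); posterior variance σₙ² = σ₀²σ²/(σ² + n·σ₀²) = 5289.6529·5530.8969/79586.0375 = 367.608763.
Predictive variance for one new observation = σₙ² + σ² = 5289.6529·5530.8969/79586.0375 + 5530.8969 = σ²·(σ₀² + 79586.0375)/79586.0375 = 5530.8969·84875.6904/79586.0375 = 5898.505663; SD = √(5530.8969·84875.6904/79586.0375) = 76.8017.

76.8017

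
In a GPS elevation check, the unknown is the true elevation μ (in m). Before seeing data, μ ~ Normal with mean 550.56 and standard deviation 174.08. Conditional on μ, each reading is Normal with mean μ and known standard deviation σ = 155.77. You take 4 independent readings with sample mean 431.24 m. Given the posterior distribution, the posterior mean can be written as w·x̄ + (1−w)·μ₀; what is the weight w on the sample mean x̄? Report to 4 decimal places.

For Normal data with known variance σ², a Normal(μ₀, σ₀²) prior on μ is conjugate. Posterior precision = 1/σ₀² + n/σ²; posterior mean is the precision-weighted average of μ₀ and x̄.
σ₀² = 174.08² = 30303.8464, σ² = 155.77² = 24264.2929. Prior precision 1/σ₀² = 1/30303.8464; data precision n/σ² = 4/24264.2929.
w = (n/σ²)/(1/σ₀² + n/σ²) = n·σ₀²/(σ² + n·σ₀²) = 4·30303.8464/(24264.2929 + 4·30303.8464) = 121215.3856/145479.6785 = 0.8332.

0.8332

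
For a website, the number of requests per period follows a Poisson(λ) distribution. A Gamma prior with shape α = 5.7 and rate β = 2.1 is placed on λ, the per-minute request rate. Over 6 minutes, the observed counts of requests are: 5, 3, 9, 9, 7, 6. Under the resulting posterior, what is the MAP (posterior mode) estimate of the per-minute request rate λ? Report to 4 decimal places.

5.3951

With a Gamma(shape α, rate β) prior, the Poisson likelihood is conjugate: the posterior is Gamma(α + ΣXᵢ, β + n).
Sum of counts S = 39 over n = 6 minutes.
Posterior: Gamma(α+S, β+n) = Gamma(5.7+39, 2.1+6) = Gamma(44.7, 8.1).
Mode of Gamma(α,β) for α≥1 is (α−1)/β = 43.7/8.1 = 5.3951.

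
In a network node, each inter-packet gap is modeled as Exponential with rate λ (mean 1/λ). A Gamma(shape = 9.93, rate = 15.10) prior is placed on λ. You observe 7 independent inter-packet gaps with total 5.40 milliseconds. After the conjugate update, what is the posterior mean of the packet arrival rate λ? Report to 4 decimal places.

With a Gamma(shape α, rate β) prior on the exponential rate λ, the posterior after n observations with total T = Σxᵢ is Gamma(α+n, β+T).
Posterior: Gamma(9.93+7, 15.10+5.40) = Gamma(16.93, 20.50).
Posterior mean of λ = α/β = 16.93/20.50 = 0.8259.

0.8259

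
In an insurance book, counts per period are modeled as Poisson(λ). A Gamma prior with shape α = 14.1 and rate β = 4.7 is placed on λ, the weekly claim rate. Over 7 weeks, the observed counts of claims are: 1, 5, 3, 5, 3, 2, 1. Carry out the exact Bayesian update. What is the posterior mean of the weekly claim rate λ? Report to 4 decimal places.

2.9145

With a Gamma(shape α, rate β) prior, the Poisson likelihood is conjugate: the posterior is Gamma(α + ΣXᵢ, β + n).
Sum of counts S = 20 over n = 7 weeks.
Posterior: Gamma(α+S, β+n) = Gamma(14.1+20, 4.7+7) = Gamma(34.1, 11.7).
Posterior mean = α/β = 34.1/11.7 = 2.9145.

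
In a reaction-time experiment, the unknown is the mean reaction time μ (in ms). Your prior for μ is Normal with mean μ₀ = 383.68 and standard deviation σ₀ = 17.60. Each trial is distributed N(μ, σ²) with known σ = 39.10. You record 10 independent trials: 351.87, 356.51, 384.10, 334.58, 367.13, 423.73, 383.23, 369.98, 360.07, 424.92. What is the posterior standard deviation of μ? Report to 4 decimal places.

For Normal data with known variance σ², a Normal(μ₀, σ₀²) prior on μ is conjugate. Posterior precision = 1/σ₀² + n/σ²; posterior mean is the precision-weighted average of μ₀ and x̄.
σ₀² = 17.60² = 309.76, σ² = 39.10² = 1528.81; σ² + n·σ₀² = 1528.81 + 10·309.76 = 4626.41.
Posterior precision = 1/σ₀² + n/σ² = 1/309.76 + 10/1528.81 = (σ² + n·σ₀²)/(σ₀²σ²) = 4626.41/(309.76·1528.81); posterior variance σₙ² = σ₀²σ²/(σ² + n·σ₀²) = 309.76·1528.81/4626.41 = 102.361050.
Posterior SD = √σₙ² = √(309.76·1528.81/4626.41) = 10.1174.

10.1174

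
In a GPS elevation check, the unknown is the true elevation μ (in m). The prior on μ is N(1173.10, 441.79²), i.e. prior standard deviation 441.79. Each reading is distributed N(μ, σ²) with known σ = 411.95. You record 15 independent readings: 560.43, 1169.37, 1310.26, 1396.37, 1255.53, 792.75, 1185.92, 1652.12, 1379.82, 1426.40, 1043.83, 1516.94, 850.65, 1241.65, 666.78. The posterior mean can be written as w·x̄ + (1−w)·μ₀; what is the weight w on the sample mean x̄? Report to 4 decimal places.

0.9452

For Normal data with known variance σ², a Normal(μ₀, σ₀²) prior on μ is conjugate. Posterior precision = 1/σ₀² + n/σ²; posterior mean is the precision-weighted average of μ₀ and x̄.
σ₀² = 441.79² = 195178.4041, σ² = 411.95² = 169702.8025. Prior precision 1/σ₀² = 1/195178.4041; data precision n/σ² = 15/169702.8025.
w = (n/σ²)/(1/σ₀² + n/σ²) = n·σ₀²/(σ² + n·σ₀²) = 15·195178.4041/(169702.8025 + 15·195178.4041) = 2927676.0615/3097378.864 = 0.9452.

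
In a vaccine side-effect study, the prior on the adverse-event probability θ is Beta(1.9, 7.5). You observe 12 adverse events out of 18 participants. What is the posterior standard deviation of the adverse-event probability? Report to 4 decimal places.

The Beta prior is conjugate to a Binomial/Bernoulli likelihood; the update adds successes to α and failures to β.
Posterior: Beta(α+k, β+n−k) = Beta(1.9+12, 7.5+6) = Beta(13.9, 13.5).
Var = αβ/((α+β)²(α+β+1)) = 13.9·13.5/(27.4²·28.4) = 0.00880094; SD = √0.00880094 = 0.0938.

0.0938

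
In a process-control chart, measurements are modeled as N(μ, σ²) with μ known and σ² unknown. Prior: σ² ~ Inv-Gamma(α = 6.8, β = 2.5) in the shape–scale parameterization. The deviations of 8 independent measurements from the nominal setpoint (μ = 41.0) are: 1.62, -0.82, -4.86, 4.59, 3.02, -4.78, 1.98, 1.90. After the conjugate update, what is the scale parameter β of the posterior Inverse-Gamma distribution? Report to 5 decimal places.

46.24185

With known mean μ and an Inverse-Gamma(α, β) prior on σ², the Normal likelihood is conjugate: posterior is Inv-Gamma(α + n/2, β + Σ(xᵢ−μ)²/2).
Σ(xᵢ−μ)² = (1.62)² + (-0.82)² + (-4.86)² + (4.59)² + (3.02)² + (-4.78)² + (1.98)² + (1.90)² = 87.4837.
Posterior: Inv-Gamma(6.8 + 8/2, 2.5 + 87.4837/2) = Inv-Gamma(10.80, 46.24185).
Posterior β = 46.24185.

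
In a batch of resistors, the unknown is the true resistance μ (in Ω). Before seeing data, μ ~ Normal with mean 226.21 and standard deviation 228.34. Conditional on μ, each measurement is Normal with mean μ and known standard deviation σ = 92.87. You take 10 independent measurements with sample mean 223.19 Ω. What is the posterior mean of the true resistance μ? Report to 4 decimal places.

223.2391

For Normal data with known variance σ², a Normal(μ₀, σ₀²) prior on μ is conjugate. Posterior precision = 1/σ₀² + n/σ²; posterior mean is the precision-weighted average of μ₀ and x̄.
n·x̄ = 10·223.19 = 2231.9.
σ₀² = 228.34² = 52139.1556, σ² = 92.87² = 8624.8369; σ² + n·σ₀² = 8624.8369 + 10·52139.1556 = 530016.3929.
Posterior mean = (μ₀/σ₀² + n·x̄/σ²)/(1/σ₀² + n/σ²) = (σ²·μ₀ + σ₀²·n·x̄)/(σ² + n·σ₀²) = (8624.8369·226.21 + 52139.1556·2231.9)/530016.3929 = 118320405.738789/530016.3929 = 223.2391.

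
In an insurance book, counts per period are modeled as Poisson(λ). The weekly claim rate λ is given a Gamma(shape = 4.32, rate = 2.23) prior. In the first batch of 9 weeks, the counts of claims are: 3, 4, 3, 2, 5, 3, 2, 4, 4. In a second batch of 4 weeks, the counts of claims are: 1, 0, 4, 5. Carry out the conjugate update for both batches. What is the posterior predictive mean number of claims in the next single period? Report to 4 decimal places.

With a Gamma(shape α, rate β) prior, the Poisson likelihood is conjugate: the posterior is Gamma(α + ΣXᵢ, β + n).
Batch 1: sum of counts S = 30 over n = 9 weeks.
After batch 1: Gamma(α+S, β+n) = Gamma(4.32+30, 2.23+9) = Gamma(34.32, 11.23).
Batch 2: sum of counts S = 10 over n = 4 weeks.
After batch 2: Gamma(α+S, β+n) = Gamma(34.32+10, 11.23+4) = Gamma(44.32, 15.23).
The predictive distribution for one future period is NegBinom with mean α/β = 2.9100.

2.9100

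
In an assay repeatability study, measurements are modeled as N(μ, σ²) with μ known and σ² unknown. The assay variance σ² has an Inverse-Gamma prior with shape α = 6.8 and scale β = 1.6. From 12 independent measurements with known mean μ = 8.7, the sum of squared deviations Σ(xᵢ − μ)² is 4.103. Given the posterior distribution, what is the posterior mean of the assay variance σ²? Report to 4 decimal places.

With known mean μ and an Inverse-Gamma(α, β) prior on σ², the Normal likelihood is conjugate: posterior is Inv-Gamma(α + n/2, β + Σ(xᵢ−μ)²/2).
Posterior: Inv-Gamma(6.8 + 12/2, 1.6 + 4.103/2) = Inv-Gamma(12.80, 3.6515).
E[σ²|data] = β/(α−1) = 3.6515/11.80 = 0.3094.

0.3094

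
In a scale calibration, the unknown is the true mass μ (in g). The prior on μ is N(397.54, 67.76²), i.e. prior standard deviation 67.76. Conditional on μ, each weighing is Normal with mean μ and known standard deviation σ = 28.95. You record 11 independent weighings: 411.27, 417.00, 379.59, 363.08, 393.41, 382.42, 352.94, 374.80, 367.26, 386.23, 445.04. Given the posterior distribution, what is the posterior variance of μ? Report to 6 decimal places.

74.947440

For Normal data with known variance σ², a Normal(μ₀, σ₀²) prior on μ is conjugate. Posterior precision = 1/σ₀² + n/σ²; posterior mean is the precision-weighted average of μ₀ and x̄.
σ₀² = 67.76² = 4591.4176, σ² = 28.95² = 838.1025; σ² + n·σ₀² = 838.1025 + 11·4591.4176 = 51343.6961.
Posterior precision = 1/σ₀² + n/σ² = 1/4591.4176 + 11/838.1025 = (σ² + n·σ₀²)/(σ₀²σ²) = 51343.6961/(4591.4176·838.1025); posterior variance σₙ² = σ₀²σ²/(σ² + n·σ₀²) = 4591.4176·838.1025/51343.6961 = 74.947440.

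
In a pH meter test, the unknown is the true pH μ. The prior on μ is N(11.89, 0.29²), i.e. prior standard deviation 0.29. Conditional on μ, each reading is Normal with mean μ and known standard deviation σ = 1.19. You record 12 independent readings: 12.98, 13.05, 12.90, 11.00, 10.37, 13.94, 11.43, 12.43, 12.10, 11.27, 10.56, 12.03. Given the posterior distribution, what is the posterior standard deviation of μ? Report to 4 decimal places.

0.2216

For Normal data with known variance σ², a Normal(μ₀, σ₀²) prior on μ is conjugate. Posterior precision = 1/σ₀² + n/σ²; posterior mean is the precision-weighted average of μ₀ and x̄.
σ₀² = 0.29² = 0.0841, σ² = 1.19² = 1.4161; σ² + n·σ₀² = 1.4161 + 12·0.0841 = 2.4253.
Posterior precision = 1/σ₀² + n/σ² = 1/0.0841 + 12/1.4161 = (σ² + n·σ₀²)/(σ₀²σ²) = 2.4253/(0.0841·1.4161); posterior variance σₙ² = σ₀²σ²/(σ² + n·σ₀²) = 0.0841·1.4161/2.4253 = 0.049105.
Posterior SD = √σₙ² = √(0.0841·1.4161/2.4253) = 0.2216.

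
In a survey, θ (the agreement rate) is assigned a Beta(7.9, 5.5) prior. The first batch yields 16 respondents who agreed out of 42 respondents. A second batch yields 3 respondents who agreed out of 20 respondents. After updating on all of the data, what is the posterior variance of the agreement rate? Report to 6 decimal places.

0.003004

The Beta prior is conjugate to a Binomial/Bernoulli likelihood; the update adds successes to α and failures to β.
After batch 1: Beta(7.9+16, 5.5+26) = Beta(23.9, 31.5).
After batch 2: Beta(23.9+3, 31.5+17) = Beta(26.9, 48.5).
Var = αβ/((α+β)²(α+β+1)) = 26.9·48.5/(75.4²·76.4) = 0.003004.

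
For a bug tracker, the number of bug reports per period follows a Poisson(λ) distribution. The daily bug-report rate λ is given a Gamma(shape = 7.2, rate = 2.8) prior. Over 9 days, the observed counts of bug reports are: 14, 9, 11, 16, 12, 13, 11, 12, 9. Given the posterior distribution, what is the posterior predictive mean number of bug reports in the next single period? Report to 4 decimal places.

With a Gamma(shape α, rate β) prior, the Poisson likelihood is conjugate: the posterior is Gamma(α + ΣXᵢ, β + n).
Sum of counts S = 107 over n = 9 days.
Posterior: Gamma(α+S, β+n) = Gamma(7.2+107, 2.8+9) = Gamma(114.2, 11.8).
The predictive distribution for one future period is NegBinom with mean α/β = 9.6780.

9.6780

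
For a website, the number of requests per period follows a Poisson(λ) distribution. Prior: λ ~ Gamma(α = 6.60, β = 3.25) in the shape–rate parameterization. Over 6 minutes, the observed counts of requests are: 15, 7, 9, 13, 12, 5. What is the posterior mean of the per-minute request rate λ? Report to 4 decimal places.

7.3081

With a Gamma(shape α, rate β) prior, the Poisson likelihood is conjugate: the posterior is Gamma(α + ΣXᵢ, β + n).
Sum of counts S = 61 over n = 6 minutes.
Posterior: Gamma(α+S, β+n) = Gamma(6.60+61, 3.25+6) = Gamma(67.60, 9.25).
Posterior mean = α/β = 67.60/9.25 = 7.3081.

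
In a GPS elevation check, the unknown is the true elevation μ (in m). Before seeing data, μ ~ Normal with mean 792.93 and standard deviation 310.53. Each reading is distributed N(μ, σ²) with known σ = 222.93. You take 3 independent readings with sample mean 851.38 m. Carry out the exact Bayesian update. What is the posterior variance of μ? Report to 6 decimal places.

14137.232837

For Normal data with known variance σ², a Normal(μ₀, σ₀²) prior on μ is conjugate. Posterior precision = 1/σ₀² + n/σ²; posterior mean is the precision-weighted average of μ₀ and x̄.
σ₀² = 310.53² = 96428.8809, σ² = 222.93² = 49697.7849; σ² + n·σ₀² = 49697.7849 + 3·96428.8809 = 338984.4276.
Posterior precision = 1/σ₀² + n/σ² = 1/96428.8809 + 3/49697.7849 = (σ² + n·σ₀²)/(σ₀²σ²) = 338984.4276/(96428.8809·49697.7849); posterior variance σₙ² = σ₀²σ²/(σ² + n·σ₀²) = 96428.8809·49697.7849/338984.4276 = 14137.232837.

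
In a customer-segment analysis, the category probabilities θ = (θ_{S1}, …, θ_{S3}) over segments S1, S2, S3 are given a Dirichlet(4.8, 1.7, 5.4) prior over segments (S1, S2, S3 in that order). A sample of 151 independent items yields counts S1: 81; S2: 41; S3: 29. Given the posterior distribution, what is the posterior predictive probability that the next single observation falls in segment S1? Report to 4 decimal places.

The Dirichlet prior is conjugate to the Multinomial likelihood: each posterior αⱼ = prior αⱼ + observed count nⱼ.
Posterior concentration: (85.8, 42.7, 34.4), total = 162.9.
P(next = S1 | data) = α_{S1}/Σα = 0.5267.

0.5267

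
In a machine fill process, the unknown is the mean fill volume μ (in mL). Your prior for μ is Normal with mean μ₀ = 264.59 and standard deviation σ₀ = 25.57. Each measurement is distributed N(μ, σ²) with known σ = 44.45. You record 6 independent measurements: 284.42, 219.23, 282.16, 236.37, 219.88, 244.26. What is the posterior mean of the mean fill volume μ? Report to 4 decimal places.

For Normal data with known variance σ², a Normal(μ₀, σ₀²) prior on μ is conjugate. Posterior precision = 1/σ₀² + n/σ²; posterior mean is the precision-weighted average of μ₀ and x̄.
Σxᵢ = 284.42 + 219.23 + 282.16 + 236.37 + 219.88 + 244.26 = 1486.32, so n·x̄ = 1486.32.
σ₀² = 25.57² = 653.8249, σ² = 44.45² = 1975.8025; σ² + n·σ₀² = 1975.8025 + 6·653.8249 = 5898.7519.
Posterior mean = (μ₀/σ₀² + n·x̄/σ²)/(1/σ₀² + n/σ²) = (σ²·μ₀ + σ₀²·n·x̄)/(σ² + n·σ₀²) = (1975.8025·264.59 + 653.8249·1486.32)/5898.7519 = 1494570.608843/5898.7519 = 253.3707.

253.3707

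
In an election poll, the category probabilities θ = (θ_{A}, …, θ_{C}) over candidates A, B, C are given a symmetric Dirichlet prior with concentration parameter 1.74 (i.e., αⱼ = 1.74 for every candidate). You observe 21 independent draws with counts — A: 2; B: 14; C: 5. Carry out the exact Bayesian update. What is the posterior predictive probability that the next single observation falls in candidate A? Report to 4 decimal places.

0.1426

The Dirichlet prior is conjugate to the Multinomial likelihood: each posterior αⱼ = prior αⱼ + observed count nⱼ.
Posterior concentration: (3.74, 15.74, 6.74), total = 26.22.
P(next = A | data) = α_{A}/Σα = 0.1426.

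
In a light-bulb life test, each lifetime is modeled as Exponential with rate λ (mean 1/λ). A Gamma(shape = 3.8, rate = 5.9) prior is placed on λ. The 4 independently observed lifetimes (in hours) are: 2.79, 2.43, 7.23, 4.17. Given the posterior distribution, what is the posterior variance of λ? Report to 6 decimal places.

With a Gamma(shape α, rate β) prior on the exponential rate λ, the posterior after n observations with total T = Σxᵢ is Gamma(α+n, β+T).
Sum of observations T = 16.62 hours; n = 4.
Posterior: Gamma(3.8+4, 5.9+16.62) = Gamma(7.8, 22.52).
Var = α/β² = 0.015380.

0.015380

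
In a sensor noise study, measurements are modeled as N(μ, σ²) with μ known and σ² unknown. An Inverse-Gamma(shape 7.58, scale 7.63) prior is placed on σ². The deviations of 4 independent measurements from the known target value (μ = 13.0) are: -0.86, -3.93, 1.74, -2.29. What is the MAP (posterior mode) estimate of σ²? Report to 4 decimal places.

1.8769

With known mean μ and an Inverse-Gamma(α, β) prior on σ², the Normal likelihood is conjugate: posterior is Inv-Gamma(α + n/2, β + Σ(xᵢ−μ)²/2).
Σ(xᵢ−μ)² = (-0.86)² + (-3.93)² + (1.74)² + (-2.29)² = 24.4562.
Posterior: Inv-Gamma(7.58 + 4/2, 7.63 + 24.4562/2) = Inv-Gamma(9.58, 19.85810).
Mode = β/(α+1) = 19.85810/10.58 = 1.8769.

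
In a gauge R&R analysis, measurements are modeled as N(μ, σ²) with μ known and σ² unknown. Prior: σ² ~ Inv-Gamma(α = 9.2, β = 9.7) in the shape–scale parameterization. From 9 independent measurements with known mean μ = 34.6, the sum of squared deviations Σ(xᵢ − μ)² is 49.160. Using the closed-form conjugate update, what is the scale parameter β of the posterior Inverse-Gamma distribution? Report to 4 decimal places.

With known mean μ and an Inverse-Gamma(α, β) prior on σ², the Normal likelihood is conjugate: posterior is Inv-Gamma(α + n/2, β + Σ(xᵢ−μ)²/2).
Posterior: Inv-Gamma(9.2 + 9/2, 9.7 + 49.160/2) = Inv-Gamma(13.70, 34.2800).
Posterior β = 34.2800.

34.2800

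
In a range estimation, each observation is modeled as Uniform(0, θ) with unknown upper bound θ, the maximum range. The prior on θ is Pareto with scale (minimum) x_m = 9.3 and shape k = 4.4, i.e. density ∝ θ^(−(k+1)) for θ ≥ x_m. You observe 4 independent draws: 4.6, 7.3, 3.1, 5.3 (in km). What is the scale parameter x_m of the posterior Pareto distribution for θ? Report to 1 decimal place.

9.3

A Pareto(scale x_m, shape k) prior on the upper bound θ of Uniform(0, θ) is conjugate: posterior is Pareto(max(x_m, max xᵢ), k + n).
Sample maximum = 7.3; prior scale x_m = 9.3 → posterior scale = max = 9.3.
Posterior shape = 4.4 + 4 = 8.4.
Posterior scale x_m = 9.3.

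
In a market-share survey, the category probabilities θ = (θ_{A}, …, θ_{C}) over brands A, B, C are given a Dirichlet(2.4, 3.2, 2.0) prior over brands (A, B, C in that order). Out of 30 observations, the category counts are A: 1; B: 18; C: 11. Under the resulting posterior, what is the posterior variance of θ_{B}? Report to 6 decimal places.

0.006371

The Dirichlet prior is conjugate to the Multinomial likelihood: each posterior αⱼ = prior αⱼ + observed count nⱼ.
Posterior concentration: (3.4, 21.2, 13.0), total = 37.6.
Var[θ_j] = α_j(Σα−α_j)/((Σα)²(Σα+1)) = 21.2·16.4/(37.6²·38.6) = 0.006371.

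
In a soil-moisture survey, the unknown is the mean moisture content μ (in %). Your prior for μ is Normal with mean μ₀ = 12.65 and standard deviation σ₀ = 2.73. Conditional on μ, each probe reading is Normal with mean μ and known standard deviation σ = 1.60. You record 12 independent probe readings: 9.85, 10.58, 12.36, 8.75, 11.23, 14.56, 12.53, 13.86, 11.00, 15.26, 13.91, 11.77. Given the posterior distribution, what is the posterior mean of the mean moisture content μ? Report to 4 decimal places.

For Normal data with known variance σ², a Normal(μ₀, σ₀²) prior on μ is conjugate. Posterior precision = 1/σ₀² + n/σ²; posterior mean is the precision-weighted average of μ₀ and x̄.
Σxᵢ = 9.85 + 10.58 + 12.36 + 8.75 + 11.23 + 14.56 + 12.53 + 13.86 + 11.00 + 15.26 + 13.91 + 11.77 = 145.66, so n·x̄ = 145.66.
σ₀² = 2.73² = 7.4529, σ² = 1.60² = 2.56; σ² + n·σ₀² = 2.56 + 12·7.4529 = 91.9948.
Posterior mean = (μ₀/σ₀² + n·x̄/σ²)/(1/σ₀² + n/σ²) = (σ²·μ₀ + σ₀²·n·x̄)/(σ² + n·σ₀²) = (2.56·12.65 + 7.4529·145.66)/91.9948 = 1117.973414/91.9948 = 12.1526.

12.1526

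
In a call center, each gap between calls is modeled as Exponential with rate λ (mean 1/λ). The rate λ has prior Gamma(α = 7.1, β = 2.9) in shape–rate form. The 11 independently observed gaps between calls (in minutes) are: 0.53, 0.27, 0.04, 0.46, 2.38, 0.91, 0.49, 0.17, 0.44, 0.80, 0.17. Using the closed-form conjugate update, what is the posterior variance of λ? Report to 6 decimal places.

With a Gamma(shape α, rate β) prior on the exponential rate λ, the posterior after n observations with total T = Σxᵢ is Gamma(α+n, β+T).
Sum of observations T = 6.66 minutes; n = 11.
Posterior: Gamma(7.1+11, 2.9+6.66) = Gamma(18.1, 9.56).
Var = α/β² = 0.198045.

0.198045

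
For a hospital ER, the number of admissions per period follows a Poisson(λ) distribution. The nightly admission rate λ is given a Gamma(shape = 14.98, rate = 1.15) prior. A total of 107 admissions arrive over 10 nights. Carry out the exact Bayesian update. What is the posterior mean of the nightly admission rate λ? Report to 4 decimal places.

With a Gamma(shape α, rate β) prior, the Poisson likelihood is conjugate: the posterior is Gamma(α + ΣXᵢ, β + n).
Posterior: Gamma(α+S, β+n) = Gamma(14.98+107, 1.15+10) = Gamma(121.98, 11.15).
Posterior mean = α/β = 121.98/11.15 = 10.9399.

10.9399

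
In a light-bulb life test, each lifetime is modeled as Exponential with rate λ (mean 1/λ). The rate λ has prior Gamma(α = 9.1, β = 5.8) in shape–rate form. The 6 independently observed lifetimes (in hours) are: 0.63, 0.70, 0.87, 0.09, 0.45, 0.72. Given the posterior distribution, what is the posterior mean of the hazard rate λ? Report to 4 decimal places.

With a Gamma(shape α, rate β) prior on the exponential rate λ, the posterior after n observations with total T = Σxᵢ is Gamma(α+n, β+T).
Sum of observations T = 3.46 hours; n = 6.
Posterior: Gamma(9.1+6, 5.8+3.46) = Gamma(15.1, 9.26).
Posterior mean of λ = α/β = 15.1/9.26 = 1.6307.

1.6307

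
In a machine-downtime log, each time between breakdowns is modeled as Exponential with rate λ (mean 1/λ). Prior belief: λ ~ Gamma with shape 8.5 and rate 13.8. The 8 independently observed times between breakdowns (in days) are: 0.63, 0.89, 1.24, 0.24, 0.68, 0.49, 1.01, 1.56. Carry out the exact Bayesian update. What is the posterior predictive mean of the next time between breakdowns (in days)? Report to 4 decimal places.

With a Gamma(shape α, rate β) prior on the exponential rate λ, the posterior after n observations with total T = Σxᵢ is Gamma(α+n, β+T).
Sum of observations T = 6.74 days; n = 8.
Posterior: Gamma(8.5+8, 13.8+6.74) = Gamma(16.5, 20.54).
The predictive distribution for the next observation is Lomax; its mean is β/(α−1) = 20.54/15.5 = 1.3252.

1.3252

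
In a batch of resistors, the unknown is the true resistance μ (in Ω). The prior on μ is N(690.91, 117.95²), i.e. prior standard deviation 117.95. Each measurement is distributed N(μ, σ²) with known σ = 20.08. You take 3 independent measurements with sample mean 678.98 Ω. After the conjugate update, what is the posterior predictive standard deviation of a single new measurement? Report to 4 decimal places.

23.1586

For Normal data with known variance σ², a Normal(μ₀, σ₀²) prior on μ is conjugate. Posterior precision = 1/σ₀² + n/σ²; posterior mean is the precision-weighted average of μ₀ and x̄.
σ₀² = 117.95² = 13912.2025, σ² = 20.08² = 403.2064; σ² + n·σ₀² = 403.2064 + 3·13912.2025 = 42139.8139.
Posterior precision = 1/σ₀² + n/σ² = 1/13912.2025 + 3/403.2064 = (σ² + n·σ₀²)/(σ₀²σ²) = 42139.8139/(13912.2025·403.2064); posterior variance σₙ² = σ₀²σ²/(σ² + n·σ₀²) = 13912.2025·403.2064/42139.8139 = 133.116133.
Predictive variance for one new observation = σₙ² + σ² = 13912.2025·403.2064/42139.8139 + 403.2064 = σ²·(σ₀² + 42139.8139)/42139.8139 = 403.2064·56052.0164/42139.8139 = 536.322533; SD = √(403.2064·56052.0164/42139.8139) = 23.1586.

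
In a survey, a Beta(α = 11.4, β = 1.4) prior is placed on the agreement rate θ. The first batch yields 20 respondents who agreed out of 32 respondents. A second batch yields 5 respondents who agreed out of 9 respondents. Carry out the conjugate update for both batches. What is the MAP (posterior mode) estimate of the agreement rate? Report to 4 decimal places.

0.6834

The Beta prior is conjugate to a Binomial/Bernoulli likelihood; the update adds successes to α and failures to β.
After batch 1: Beta(11.4+20, 1.4+12) = Beta(31.4, 13.4).
After batch 2: Beta(31.4+5, 13.4+4) = Beta(36.4, 17.4).
Mode of Beta(a,b) for a,b>1 is (a−1)/(a+b−2) = 35.4/51.8 = 0.6834.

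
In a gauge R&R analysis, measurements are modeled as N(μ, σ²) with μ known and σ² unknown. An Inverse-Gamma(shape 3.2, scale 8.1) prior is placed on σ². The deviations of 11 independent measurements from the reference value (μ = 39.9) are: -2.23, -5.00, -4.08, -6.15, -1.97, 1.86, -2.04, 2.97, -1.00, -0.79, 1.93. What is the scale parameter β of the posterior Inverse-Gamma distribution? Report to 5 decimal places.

With known mean μ and an Inverse-Gamma(α, β) prior on σ², the Normal likelihood is conjugate: posterior is Inv-Gamma(α + n/2, β + Σ(xᵢ−μ)²/2).
Σ(xᵢ−μ)² = (-2.23)² + (-5.00)² + (-4.08)² + (-6.15)² + (-1.97)² + (1.86)² + (-2.04)² + (2.97)² + (-1.00)² + (-0.79)² + (1.93)² = 110.1138.
Posterior: Inv-Gamma(3.2 + 11/2, 8.1 + 110.1138/2) = Inv-Gamma(8.70, 63.15690).
Posterior β = 63.15690.

63.15690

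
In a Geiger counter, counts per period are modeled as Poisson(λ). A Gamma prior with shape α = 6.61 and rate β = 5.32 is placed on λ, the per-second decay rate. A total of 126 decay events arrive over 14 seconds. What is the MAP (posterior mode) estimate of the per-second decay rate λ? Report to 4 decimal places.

With a Gamma(shape α, rate β) prior, the Poisson likelihood is conjugate: the posterior is Gamma(α + ΣXᵢ, β + n).
Posterior: Gamma(α+S, β+n) = Gamma(6.61+126, 5.32+14) = Gamma(132.61, 19.32).
Mode of Gamma(α,β) for α≥1 is (α−1)/β = 131.61/19.32 = 6.8121.

6.8121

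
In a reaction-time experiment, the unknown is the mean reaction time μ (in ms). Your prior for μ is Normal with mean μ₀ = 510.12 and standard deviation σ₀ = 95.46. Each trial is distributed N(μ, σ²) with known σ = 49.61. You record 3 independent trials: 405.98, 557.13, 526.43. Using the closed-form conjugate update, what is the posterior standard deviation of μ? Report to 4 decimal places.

For Normal data with known variance σ², a Normal(μ₀, σ₀²) prior on μ is conjugate. Posterior precision = 1/σ₀² + n/σ²; posterior mean is the precision-weighted average of μ₀ and x̄.
σ₀² = 95.46² = 9112.6116, σ² = 49.61² = 2461.1521; σ² + n·σ₀² = 2461.1521 + 3·9112.6116 = 29798.9869.
Posterior precision = 1/σ₀² + n/σ² = 1/9112.6116 + 3/2461.1521 = (σ² + n·σ₀²)/(σ₀²σ²) = 29798.9869/(9112.6116·2461.1521); posterior variance σₙ² = σ₀²σ²/(σ² + n·σ₀²) = 9112.6116·2461.1521/29798.9869 = 752.627036.
Posterior SD = √σₙ² = √(9112.6116·2461.1521/29798.9869) = 27.4340.

27.4340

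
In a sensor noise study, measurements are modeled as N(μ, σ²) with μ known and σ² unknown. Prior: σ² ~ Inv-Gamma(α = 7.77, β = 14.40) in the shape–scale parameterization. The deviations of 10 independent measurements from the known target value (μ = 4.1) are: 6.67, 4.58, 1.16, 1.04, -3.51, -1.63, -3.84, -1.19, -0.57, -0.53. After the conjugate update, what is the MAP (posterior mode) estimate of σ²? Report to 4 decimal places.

4.6637

With known mean μ and an Inverse-Gamma(α, β) prior on σ², the Normal likelihood is conjugate: posterior is Inv-Gamma(α + n/2, β + Σ(xᵢ−μ)²/2).
Σ(xᵢ−μ)² = (6.67)² + (4.58)² + (1.16)² + (1.04)² + (-3.51)² + (-1.63)² + (-3.84)² + (-1.19)² + (-0.57)² + (-0.53)² = 99.6370.
Posterior: Inv-Gamma(7.77 + 10/2, 14.40 + 99.6370/2) = Inv-Gamma(12.77, 64.21850).
Mode = β/(α+1) = 64.21850/13.77 = 4.6637.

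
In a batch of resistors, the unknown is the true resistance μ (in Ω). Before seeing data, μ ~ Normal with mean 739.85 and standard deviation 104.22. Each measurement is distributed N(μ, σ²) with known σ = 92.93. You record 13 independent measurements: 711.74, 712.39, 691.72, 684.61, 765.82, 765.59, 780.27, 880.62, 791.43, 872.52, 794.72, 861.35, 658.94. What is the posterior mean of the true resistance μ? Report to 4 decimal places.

For Normal data with known variance σ², a Normal(μ₀, σ₀²) prior on μ is conjugate. Posterior precision = 1/σ₀² + n/σ²; posterior mean is the precision-weighted average of μ₀ and x̄.
Σxᵢ = 711.74 + 712.39 + 691.72 + 684.61 + 765.82 + 765.59 + 780.27 + 880.62 + 791.43 + 872.52 + 794.72 + 861.35 + 658.94 = 9971.72, so n·x̄ = 9971.72.
σ₀² = 104.22² = 10861.8084, σ² = 92.93² = 8635.9849; σ² + n·σ₀² = 8635.9849 + 13·10861.8084 = 149839.4941.
Posterior mean = (μ₀/σ₀² + n·x̄/σ²)/(1/σ₀² + n/σ²) = (σ²·μ₀ + σ₀²·n·x̄)/(σ² + n·σ₀²) = (8635.9849·739.85 + 10861.8084·9971.72)/149839.4941 = 114700245.486713/149839.4941 = 765.4874.

765.4874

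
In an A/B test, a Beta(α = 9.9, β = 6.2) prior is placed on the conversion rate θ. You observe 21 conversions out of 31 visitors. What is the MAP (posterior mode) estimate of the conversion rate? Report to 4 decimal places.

0.6630

The Beta prior is conjugate to a Binomial/Bernoulli likelihood; the update adds successes to α and failures to β.
Posterior: Beta(α+k, β+n−k) = Beta(9.9+21, 6.2+10) = Beta(30.9, 16.2).
Mode of Beta(a,b) for a,b>1 is (a−1)/(a+b−2) = 29.9/45.1 = 0.6630.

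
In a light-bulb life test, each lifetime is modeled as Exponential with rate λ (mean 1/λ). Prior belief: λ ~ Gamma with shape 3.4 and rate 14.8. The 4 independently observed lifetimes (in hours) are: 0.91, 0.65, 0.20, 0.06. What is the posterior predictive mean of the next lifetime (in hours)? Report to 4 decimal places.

With a Gamma(shape α, rate β) prior on the exponential rate λ, the posterior after n observations with total T = Σxᵢ is Gamma(α+n, β+T).
Sum of observations T = 1.82 hours; n = 4.
Posterior: Gamma(3.4+4, 14.8+1.82) = Gamma(7.4, 16.62).
The predictive distribution for the next observation is Lomax; its mean is β/(α−1) = 16.62/6.4 = 2.5969.

2.5969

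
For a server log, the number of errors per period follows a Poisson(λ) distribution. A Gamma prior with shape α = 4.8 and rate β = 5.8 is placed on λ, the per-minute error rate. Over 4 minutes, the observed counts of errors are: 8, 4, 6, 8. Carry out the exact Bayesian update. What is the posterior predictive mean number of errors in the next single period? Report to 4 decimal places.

3.1429

With a Gamma(shape α, rate β) prior, the Poisson likelihood is conjugate: the posterior is Gamma(α + ΣXᵢ, β + n).
Sum of counts S = 26 over n = 4 minutes.
Posterior: Gamma(α+S, β+n) = Gamma(4.8+26, 5.8+4) = Gamma(30.8, 9.8).
The predictive distribution for one future period is NegBinom with mean α/β = 3.1429.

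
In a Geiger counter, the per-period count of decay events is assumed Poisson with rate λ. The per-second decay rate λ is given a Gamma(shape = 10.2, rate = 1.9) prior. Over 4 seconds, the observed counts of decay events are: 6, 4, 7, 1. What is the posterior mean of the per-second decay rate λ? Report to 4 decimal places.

With a Gamma(shape α, rate β) prior, the Poisson likelihood is conjugate: the posterior is Gamma(α + ΣXᵢ, β + n).
Sum of counts S = 18 over n = 4 seconds.
Posterior: Gamma(α+S, β+n) = Gamma(10.2+18, 1.9+4) = Gamma(28.2, 5.9).
Posterior mean = α/β = 28.2/5.9 = 4.7797.

4.7797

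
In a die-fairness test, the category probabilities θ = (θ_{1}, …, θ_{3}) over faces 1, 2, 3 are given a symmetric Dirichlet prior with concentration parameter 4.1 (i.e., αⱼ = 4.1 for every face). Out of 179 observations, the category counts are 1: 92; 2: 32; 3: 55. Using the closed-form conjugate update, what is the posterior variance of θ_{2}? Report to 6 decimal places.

The Dirichlet prior is conjugate to the Multinomial likelihood: each posterior αⱼ = prior αⱼ + observed count nⱼ.
Posterior concentration: (96.1, 36.1, 59.1), total = 191.3.
Var[θ_j] = α_j(Σα−α_j)/((Σα)²(Σα+1)) = 36.1·155.2/(191.3²·192.3) = 0.000796.

0.000796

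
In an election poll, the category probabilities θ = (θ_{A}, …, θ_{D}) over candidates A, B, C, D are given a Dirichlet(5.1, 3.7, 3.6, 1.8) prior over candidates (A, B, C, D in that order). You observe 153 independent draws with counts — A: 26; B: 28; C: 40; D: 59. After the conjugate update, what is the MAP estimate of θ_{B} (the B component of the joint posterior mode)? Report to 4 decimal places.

The Dirichlet prior is conjugate to the Multinomial likelihood: each posterior αⱼ = prior αⱼ + observed count nⱼ.
Posterior concentration: (31.1, 31.7, 43.6, 60.8), total = 167.2.
Joint mode component: (α_{B}−1)/(Σα−K) = 30.7/163.2 = 0.1881.

0.1881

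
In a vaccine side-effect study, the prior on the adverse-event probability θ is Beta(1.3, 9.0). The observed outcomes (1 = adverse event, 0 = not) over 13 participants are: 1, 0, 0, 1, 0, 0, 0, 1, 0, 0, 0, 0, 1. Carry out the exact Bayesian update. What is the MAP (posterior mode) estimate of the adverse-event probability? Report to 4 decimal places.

0.2019

The Beta prior is conjugate to a Binomial/Bernoulli likelihood; the update adds successes to α and failures to β.
Posterior: Beta(α+k, β+n−k) = Beta(1.3+4, 9.0+9) = Beta(5.3, 18.0).
Mode of Beta(a,b) for a,b>1 is (a−1)/(a+b−2) = 4.3/21.3 = 0.2019.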